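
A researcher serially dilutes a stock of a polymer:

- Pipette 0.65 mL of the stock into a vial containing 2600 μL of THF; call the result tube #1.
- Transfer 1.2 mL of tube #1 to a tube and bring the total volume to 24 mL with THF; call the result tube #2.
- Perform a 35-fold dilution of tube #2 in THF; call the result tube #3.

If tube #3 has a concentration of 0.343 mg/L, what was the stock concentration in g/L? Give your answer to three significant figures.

Step 1: 0.65 mL + 2600 μL = 3.25 mL total → factor 3.25/0.65 = 5
Step 2: 1.2 mL brought to 24 mL → factor 24/1.2 = 20
Step 3: 35-fold → factor 35
Overall dilution factor = 5 × 20 × 35 = 3500
Stock = 0.343 mg/L × 3500 = 1200 mg/L = 1.20 g/L

1.20 g/L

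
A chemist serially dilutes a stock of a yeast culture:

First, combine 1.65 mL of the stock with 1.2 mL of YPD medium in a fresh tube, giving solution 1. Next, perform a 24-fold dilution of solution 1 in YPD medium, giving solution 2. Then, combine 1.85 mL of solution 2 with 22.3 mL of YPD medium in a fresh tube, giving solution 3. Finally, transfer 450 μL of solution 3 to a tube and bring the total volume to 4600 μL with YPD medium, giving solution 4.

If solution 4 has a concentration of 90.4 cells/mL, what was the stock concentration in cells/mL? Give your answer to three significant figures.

5.00 × 10^5 cells/mL

Step 1: 1.65 mL + 1.2 mL = 2.85 mL total → factor 2.85/1.65 = 1.7273
Step 2: 24-fold → factor 24
Step 3: 1.85 mL + 22.3 mL = 24.15 mL total → factor 24.15/1.85 = 13.054
Step 4: 450 μL brought to 4600 μL → factor 4600/450 = 10.222
Overall dilution factor = 1.7273 × 24 × 13.054 × 10.222 = 5531.8
Stock = 90.4 cells/mL × 5531.8 = 5.00 × 10^5 cells/mL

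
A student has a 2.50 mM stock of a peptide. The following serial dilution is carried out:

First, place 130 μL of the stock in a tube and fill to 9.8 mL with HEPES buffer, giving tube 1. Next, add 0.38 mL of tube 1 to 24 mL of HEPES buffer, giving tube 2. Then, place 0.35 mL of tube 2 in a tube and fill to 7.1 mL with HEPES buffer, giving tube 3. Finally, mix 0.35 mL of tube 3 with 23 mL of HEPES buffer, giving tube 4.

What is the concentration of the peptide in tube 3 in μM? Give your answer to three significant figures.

0.0255 μM

Step 1: 130 μL brought to 9.8 mL → factor 9800/130 = 75.385
Step 2: 0.38 mL + 24 mL = 24.38 mL total → factor 24.38/0.38 = 64.158
Step 3: 0.35 mL brought to 7.1 mL → factor 7.1/0.35 = 20.286
Dilution factor through tube 3 = 75.385 × 64.158 × 20.286 = 98112
[tube 3] = 2.50 mM / 98112 = 2.548 × 10^-5 mM = 0.0255 μM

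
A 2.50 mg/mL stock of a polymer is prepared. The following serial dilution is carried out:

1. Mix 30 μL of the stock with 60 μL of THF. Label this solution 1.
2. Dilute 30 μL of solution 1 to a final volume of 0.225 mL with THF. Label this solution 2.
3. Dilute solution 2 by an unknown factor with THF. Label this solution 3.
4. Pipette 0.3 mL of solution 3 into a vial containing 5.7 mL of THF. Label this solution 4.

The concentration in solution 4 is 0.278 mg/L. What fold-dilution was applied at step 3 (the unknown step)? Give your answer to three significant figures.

Step 1: 30 μL + 60 μL = 90 μL total → factor 90/30 = 3
Step 2: 30 μL brought to 0.225 mL → factor 225/30 = 7.5
Step 3: unknown factor x
Step 4: 0.3 mL + 5.7 mL = 6 mL total → factor 6/0.3 = 20
Product of known-step factors = 450
Overall factor = 2.50 mg/mL / (0.278 mg/L) = 8992.8
x = 8992.8 / 450 = 20.0

20.0-fold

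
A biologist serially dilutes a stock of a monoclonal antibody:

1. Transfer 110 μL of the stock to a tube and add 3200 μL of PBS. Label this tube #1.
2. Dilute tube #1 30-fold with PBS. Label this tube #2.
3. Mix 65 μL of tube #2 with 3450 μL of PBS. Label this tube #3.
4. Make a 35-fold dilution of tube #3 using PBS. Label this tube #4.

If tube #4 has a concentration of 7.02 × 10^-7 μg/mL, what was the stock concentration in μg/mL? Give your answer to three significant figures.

Step 1: 110 μL + 3200 μL = 3310 μL total → factor 3310/110 = 30.091
Step 2: 30-fold → factor 30
Step 3: 65 μL + 3450 μL = 3515 μL total → factor 3515/65 = 54.077
Step 4: 35-fold → factor 35
Overall dilution factor = 30.091 × 30 × 54.077 × 35 = 1.7086 × 10^6
Stock = 7.02 × 10^-7 μg/mL × 1.7086 × 10^6 = 1.20 μg/mL

1.20 μg/mL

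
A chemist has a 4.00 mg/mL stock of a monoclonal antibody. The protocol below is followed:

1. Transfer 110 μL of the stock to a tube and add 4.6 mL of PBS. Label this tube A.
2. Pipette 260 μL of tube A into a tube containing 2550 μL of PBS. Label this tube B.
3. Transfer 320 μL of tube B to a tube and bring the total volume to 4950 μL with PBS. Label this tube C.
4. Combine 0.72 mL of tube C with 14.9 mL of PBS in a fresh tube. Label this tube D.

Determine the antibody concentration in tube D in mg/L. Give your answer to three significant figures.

0.0258 mg/L

Step 1: 110 μL + 4.6 mL = 4710 μL total → factor 4710/110 = 42.818
Step 2: 260 μL + 2550 μL = 2810 μL total → factor 2810/260 = 10.808
Step 3: 320 μL brought to 4950 μL → factor 4950/320 = 15.469
Step 4: 0.72 mL + 14.9 mL = 15.62 mL total → factor 15.62/0.72 = 21.694
Overall dilution factor = 42.818 × 10.808 × 15.469 × 21.694 = 1.553 × 10^5
Final = 4.00 mg/mL / 1.553 × 10^5 = 2.576 × 10^-5 mg/mL = 0.0258 mg/L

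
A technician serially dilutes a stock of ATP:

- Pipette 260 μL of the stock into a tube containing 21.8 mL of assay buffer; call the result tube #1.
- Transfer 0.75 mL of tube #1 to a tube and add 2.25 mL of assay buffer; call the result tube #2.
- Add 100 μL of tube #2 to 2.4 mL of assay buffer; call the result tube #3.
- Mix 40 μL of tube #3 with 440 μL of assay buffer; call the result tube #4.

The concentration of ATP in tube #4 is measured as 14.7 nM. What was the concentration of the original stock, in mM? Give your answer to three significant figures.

Step 1: 260 μL + 21.8 mL = 22060 μL total → factor 22060/260 = 84.846
Step 2: 0.75 mL + 2.25 mL = 3 mL total → factor 3/0.75 = 4
Step 3: 100 μL + 2.4 mL = 2500 μL total → factor 2500/100 = 25
Step 4: 40 μL + 440 μL = 480 μL total → factor 480/40 = 12
Overall dilution factor = 84.846 × 4 × 25 × 12 = 1.0182 × 10^5
Stock = 14.7 nM × 1.0182 × 10^5 = 1.497 × 10^6 nM = 1.50 mM

1.50 mM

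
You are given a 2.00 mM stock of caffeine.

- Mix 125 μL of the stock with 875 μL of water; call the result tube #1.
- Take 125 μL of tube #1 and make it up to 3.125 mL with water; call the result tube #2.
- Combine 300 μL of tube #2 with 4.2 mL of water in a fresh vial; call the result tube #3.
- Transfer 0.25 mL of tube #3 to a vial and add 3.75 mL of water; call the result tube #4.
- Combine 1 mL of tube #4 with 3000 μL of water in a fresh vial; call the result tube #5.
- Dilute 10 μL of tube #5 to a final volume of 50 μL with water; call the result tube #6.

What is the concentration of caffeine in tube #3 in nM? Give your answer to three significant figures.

667 nM

Step 1: 125 μL + 875 μL = 1000 μL total → factor 1000/125 = 8
Step 2: 125 μL brought to 3.125 mL → factor 3125/125 = 25
Step 3: 300 μL + 4.2 mL = 4500 μL total → factor 4500/300 = 15
Dilution factor through tube #3 = 8 × 25 × 15 = 3000
[tube #3] = 2.00 mM / 3000 = 0.0006667 mM = 667 nM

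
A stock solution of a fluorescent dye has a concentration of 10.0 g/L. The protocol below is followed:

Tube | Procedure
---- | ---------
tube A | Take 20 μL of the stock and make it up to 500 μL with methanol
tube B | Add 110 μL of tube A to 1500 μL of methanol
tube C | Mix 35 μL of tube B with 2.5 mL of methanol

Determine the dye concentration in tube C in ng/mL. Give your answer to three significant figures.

Step 1: 20 μL brought to 500 μL → factor 500/20 = 25
Step 2: 110 μL + 1500 μL = 1610 μL total → factor 1610/110 = 14.636
Step 3: 35 μL + 2.5 mL = 2535 μL total → factor 2535/35 = 72.429
Overall dilution factor = 25 × 14.636 × 72.429 = 26502
Final = 10.0 g/L / 26502 = 0.0003773 g/L = 377 ng/mL

377 ng/mL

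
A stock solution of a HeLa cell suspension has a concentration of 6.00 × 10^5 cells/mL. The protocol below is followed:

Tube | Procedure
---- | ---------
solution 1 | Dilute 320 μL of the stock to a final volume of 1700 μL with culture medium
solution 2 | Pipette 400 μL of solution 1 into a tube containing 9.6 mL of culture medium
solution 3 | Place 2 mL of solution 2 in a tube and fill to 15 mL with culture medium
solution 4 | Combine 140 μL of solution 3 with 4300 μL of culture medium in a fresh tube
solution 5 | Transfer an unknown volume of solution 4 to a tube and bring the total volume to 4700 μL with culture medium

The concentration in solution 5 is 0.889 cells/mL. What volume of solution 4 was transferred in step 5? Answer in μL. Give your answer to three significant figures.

Step 1: 320 μL brought to 1700 μL → factor 1700/320 = 5.3125
Step 2: 400 μL + 9.6 mL = 10000 μL total → factor 10000/400 = 25
Step 3: 2 mL brought to 15 mL → factor 15/2 = 7.5
Step 4: 140 μL + 4300 μL = 4440 μL total → factor 4440/140 = 31.714
Step 5: v brought to 4700 μL → factor = 4700 μL/v
Product of known-step factors = 31590
Overall factor = 6.00 × 10^5 cells/mL / (0.889 cells/mL) = 6.7492 × 10^5
Step-5 factor = 6.7492 × 10^5 / 31590 = 21.365
v = 4700 μL / 21.365 = 220 μL

220 μL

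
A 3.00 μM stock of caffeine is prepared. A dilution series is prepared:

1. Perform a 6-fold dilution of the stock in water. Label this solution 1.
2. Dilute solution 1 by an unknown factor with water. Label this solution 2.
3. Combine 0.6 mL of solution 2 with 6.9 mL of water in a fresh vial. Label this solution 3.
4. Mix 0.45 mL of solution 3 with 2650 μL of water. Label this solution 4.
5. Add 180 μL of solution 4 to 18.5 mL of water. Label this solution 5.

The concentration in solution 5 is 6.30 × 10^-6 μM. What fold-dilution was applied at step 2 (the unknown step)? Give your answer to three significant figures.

8.88-fold

Step 1: 6-fold → factor 6
Step 2: unknown factor x
Step 3: 0.6 mL + 6.9 mL = 7.5 mL total → factor 7.5/0.6 = 12.5
Step 4: 0.45 mL + 2650 μL = 3.1 mL total → factor 3.1/0.45 = 6.8889
Step 5: 180 μL + 18.5 mL = 18680 μL total → factor 18680/180 = 103.78
Product of known-step factors = 53619
Overall factor = 3.00 μM / (6.30 × 10^-6 μM) = 4.7619 × 10^5
x = 4.7619 × 10^5 / 53619 = 8.88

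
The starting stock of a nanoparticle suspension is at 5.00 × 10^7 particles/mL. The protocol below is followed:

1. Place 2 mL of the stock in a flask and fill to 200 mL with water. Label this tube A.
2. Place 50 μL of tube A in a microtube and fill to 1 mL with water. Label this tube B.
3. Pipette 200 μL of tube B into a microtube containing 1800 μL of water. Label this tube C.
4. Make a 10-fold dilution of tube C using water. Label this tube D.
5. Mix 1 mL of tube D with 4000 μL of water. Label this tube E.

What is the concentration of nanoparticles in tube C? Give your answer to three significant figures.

2.50 × 10^3 particles/mL

Step 1: 2 mL brought to 200 mL → factor 200/2 = 100
Step 2: 50 μL brought to 1 mL → factor 1000/50 = 20
Step 3: 200 μL + 1800 μL = 2000 μL total → factor 2000/200 = 10
Dilution factor through tube C = 100 × 20 × 10 = 20000
[tube C] = 5.00 × 10^7 particles/mL / 20000 = 2.50 × 10^3 particles/mL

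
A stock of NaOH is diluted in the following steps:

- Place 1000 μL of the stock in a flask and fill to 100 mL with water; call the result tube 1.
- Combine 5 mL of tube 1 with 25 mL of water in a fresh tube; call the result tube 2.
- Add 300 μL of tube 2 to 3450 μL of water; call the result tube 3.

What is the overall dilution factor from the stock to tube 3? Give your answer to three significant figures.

7.50 × 10^3

Step 1: 1000 μL brought to 100 mL → factor 1 × 10^5/1000 = 100
Step 2: 5 mL + 25 mL = 30 mL total → factor 30/5 = 6
Step 3: 300 μL + 3450 μL = 3750 μL total → factor 3750/300 = 12.5
Overall dilution factor = 100 × 6 × 12.5 = 7500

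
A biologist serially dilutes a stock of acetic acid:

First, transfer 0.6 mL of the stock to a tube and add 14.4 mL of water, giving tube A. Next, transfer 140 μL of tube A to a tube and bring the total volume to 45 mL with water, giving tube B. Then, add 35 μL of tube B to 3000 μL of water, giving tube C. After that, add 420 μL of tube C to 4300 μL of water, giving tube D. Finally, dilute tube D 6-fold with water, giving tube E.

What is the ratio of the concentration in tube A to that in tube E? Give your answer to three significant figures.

1.88 × 10^6

Step 1: 0.6 mL + 14.4 mL = 15 mL total → factor 15/0.6 = 25
Step 2: 140 μL brought to 45 mL → factor 45000/140 = 321.43
Step 3: 35 μL + 3000 μL = 3035 μL total → factor 3035/35 = 86.714
Step 4: 420 μL + 4300 μL = 4720 μL total → factor 4720/420 = 11.238
Step 5: 6-fold → factor 6
Dilution factor to tube A = 25; to tube E = 4.6985 × 10^7
[tube A]/[tube E] = (factor to tube E)/(factor to tube A) = 4.6985 × 10^7/25 = 1.88 × 10^6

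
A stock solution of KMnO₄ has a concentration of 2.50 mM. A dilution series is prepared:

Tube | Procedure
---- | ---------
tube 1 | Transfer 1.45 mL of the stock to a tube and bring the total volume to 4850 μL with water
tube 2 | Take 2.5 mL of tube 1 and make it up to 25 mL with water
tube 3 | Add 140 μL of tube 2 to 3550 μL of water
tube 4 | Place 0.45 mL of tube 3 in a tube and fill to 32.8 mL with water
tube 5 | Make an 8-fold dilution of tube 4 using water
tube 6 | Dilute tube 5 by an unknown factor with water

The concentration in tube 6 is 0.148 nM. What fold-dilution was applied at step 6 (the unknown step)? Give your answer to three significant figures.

Step 1: 1.45 mL brought to 4850 μL → factor 4.85/1.45 = 3.3448
Step 2: 2.5 mL brought to 25 mL → factor 25/2.5 = 10
Step 3: 140 μL + 3550 μL = 3690 μL total → factor 3690/140 = 26.357
Step 4: 0.45 mL brought to 32.8 mL → factor 32.8/0.45 = 72.889
Step 5: 8-fold → factor 8
Step 6: unknown factor x
Product of known-step factors = 5.1407 × 10^5
Overall factor = 2.50 mM / (0.148 nM) = 1.6892 × 10^7
x = 1.6892 × 10^7 / 5.1407 × 10^5 = 32.9

32.9-fold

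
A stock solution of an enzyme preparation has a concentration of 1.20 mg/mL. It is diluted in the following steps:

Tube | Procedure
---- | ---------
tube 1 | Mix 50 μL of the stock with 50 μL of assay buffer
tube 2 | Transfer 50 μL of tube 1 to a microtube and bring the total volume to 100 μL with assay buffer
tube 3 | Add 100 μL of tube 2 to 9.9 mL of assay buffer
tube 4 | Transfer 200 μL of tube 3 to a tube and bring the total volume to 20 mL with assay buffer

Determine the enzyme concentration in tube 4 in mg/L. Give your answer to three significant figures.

0.0300 mg/L

Step 1: 50 μL + 50 μL = 100 μL total → factor 100/50 = 2
Step 2: 50 μL brought to 100 μL → factor 100/50 = 2
Step 3: 100 μL + 9.9 mL = 10000 μL total → factor 10000/100 = 100
Step 4: 200 μL brought to 20 mL → factor 20000/200 = 100
Overall dilution factor = 2 × 2 × 100 × 100 = 40000
Final = 1.20 mg/mL / 40000 = 3.000 × 10^-5 mg/mL = 0.0300 mg/L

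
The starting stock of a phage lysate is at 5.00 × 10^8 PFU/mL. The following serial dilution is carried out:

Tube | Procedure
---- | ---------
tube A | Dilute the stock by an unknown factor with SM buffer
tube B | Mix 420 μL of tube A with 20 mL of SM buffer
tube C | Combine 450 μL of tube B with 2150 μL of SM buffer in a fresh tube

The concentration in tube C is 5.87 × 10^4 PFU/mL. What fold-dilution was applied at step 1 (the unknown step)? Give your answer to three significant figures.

30.3-fold

Step 1: unknown factor x
Step 2: 420 μL + 20 mL = 20420 μL total → factor 20420/420 = 48.619
Step 3: 450 μL + 2150 μL = 2600 μL total → factor 2600/450 = 5.7778
Product of known-step factors = 280.91
Overall factor = 5.00 × 10^8 PFU/mL / (5.87 × 10^4 PFU/mL) = 8517.9
x = 8517.9 / 280.91 = 30.3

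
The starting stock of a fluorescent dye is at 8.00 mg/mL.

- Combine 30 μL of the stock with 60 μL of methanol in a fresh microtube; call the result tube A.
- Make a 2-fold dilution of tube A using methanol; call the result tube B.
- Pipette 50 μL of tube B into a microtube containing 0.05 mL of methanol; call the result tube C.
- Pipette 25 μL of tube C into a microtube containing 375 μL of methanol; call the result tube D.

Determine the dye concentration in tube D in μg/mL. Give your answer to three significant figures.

41.7 μg/mL

Step 1: 30 μL + 60 μL = 90 μL total → factor 90/30 = 3
Step 2: 2-fold → factor 2
Step 3: 50 μL + 0.05 mL = 100 μL total → factor 100/50 = 2
Step 4: 25 μL + 375 μL = 400 μL total → factor 400/25 = 16
Overall dilution factor = 3 × 2 × 2 × 16 = 192
Final = 8.00 mg/mL / 192 = 0.04167 mg/mL = 41.7 μg/mL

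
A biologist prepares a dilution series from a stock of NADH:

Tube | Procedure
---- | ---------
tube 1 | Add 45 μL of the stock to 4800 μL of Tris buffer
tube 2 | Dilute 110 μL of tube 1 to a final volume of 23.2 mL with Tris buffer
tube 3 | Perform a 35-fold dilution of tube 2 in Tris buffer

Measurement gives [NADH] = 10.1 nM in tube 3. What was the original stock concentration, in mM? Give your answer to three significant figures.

Step 1: 45 μL + 4800 μL = 4845 μL total → factor 4845/45 = 107.67
Step 2: 110 μL brought to 23.2 mL → factor 23200/110 = 210.91
Step 3: 35-fold → factor 35
Overall dilution factor = 107.67 × 210.91 × 35 = 7.9478 × 10^5
Stock = 10.1 nM × 7.9478 × 10^5 = 8.027 × 10^6 nM = 8.03 mM

8.03 mM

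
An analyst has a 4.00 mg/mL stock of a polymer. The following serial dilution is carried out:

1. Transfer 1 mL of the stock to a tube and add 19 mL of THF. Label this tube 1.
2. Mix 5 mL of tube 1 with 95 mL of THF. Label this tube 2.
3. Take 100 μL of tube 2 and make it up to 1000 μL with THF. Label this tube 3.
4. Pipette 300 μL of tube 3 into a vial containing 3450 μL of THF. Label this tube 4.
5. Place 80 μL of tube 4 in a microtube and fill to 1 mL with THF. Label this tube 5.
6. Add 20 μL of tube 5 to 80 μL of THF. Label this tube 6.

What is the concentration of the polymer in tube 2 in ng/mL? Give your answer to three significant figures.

Step 1: 1 mL + 19 mL = 20 mL total → factor 20/1 = 20
Step 2: 5 mL + 95 mL = 100 mL total → factor 100/5 = 20
Dilution factor through tube 2 = 20 × 20 = 400
[tube 2] = 4.00 mg/mL / 400 = 0.01000 mg/mL = 1.00 × 10^4 ng/mL

1.00 × 10^4 ng/mL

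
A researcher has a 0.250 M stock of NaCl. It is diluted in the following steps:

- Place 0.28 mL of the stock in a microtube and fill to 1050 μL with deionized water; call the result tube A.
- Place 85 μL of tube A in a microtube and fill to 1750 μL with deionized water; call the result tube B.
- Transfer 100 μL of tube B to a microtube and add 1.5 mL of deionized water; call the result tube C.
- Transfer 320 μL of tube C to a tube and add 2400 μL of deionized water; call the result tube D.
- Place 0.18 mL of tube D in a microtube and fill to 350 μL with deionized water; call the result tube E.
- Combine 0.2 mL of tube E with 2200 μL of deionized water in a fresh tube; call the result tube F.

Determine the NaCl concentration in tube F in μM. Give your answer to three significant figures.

Step 1: 0.28 mL brought to 1050 μL → factor 1.05/0.28 = 3.75
Step 2: 85 μL brought to 1750 μL → factor 1750/85 = 20.588
Step 3: 100 μL + 1.5 mL = 1600 μL total → factor 1600/100 = 16
Step 4: 320 μL + 2400 μL = 2720 μL total → factor 2720/320 = 8.5
Step 5: 0.18 mL brought to 350 μL → factor 0.35/0.18 = 1.9444
Step 6: 0.2 mL + 2200 μL = 2.4 mL total → factor 2.4/0.2 = 12
Overall dilution factor = 3.75 × 20.588 × 16 × 8.5 × 1.9444 × 12 = 2.45 × 10^5
Final = 0.250 M / 2.45 × 10^5 = 1.020 × 10^-6 M = 1.02 μM

1.02 μM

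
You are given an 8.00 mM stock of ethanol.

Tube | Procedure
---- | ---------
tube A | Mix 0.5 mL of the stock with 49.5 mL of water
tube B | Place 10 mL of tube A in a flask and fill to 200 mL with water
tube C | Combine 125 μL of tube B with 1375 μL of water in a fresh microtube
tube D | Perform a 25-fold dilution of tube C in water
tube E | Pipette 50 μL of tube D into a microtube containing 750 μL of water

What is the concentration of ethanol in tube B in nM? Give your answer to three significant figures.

Step 1: 0.5 mL + 49.5 mL = 50 mL total → factor 50/0.5 = 100
Step 2: 10 mL brought to 200 mL → factor 200/10 = 20
Dilution factor through tube B = 100 × 20 = 2000
[tube B] = 8.00 mM / 2000 = 0.004000 mM = 4.00 × 10^3 nM

4.00 × 10^3 nM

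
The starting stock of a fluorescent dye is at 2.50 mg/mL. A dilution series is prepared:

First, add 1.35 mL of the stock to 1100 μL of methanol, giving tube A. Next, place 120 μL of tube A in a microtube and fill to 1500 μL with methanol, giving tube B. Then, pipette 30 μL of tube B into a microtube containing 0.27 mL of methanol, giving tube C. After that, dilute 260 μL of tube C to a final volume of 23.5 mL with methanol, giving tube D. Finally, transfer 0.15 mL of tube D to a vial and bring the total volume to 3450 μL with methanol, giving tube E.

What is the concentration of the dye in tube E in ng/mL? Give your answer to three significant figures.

5.30 ng/mL

Step 1: 1.35 mL + 1100 μL = 2.45 mL total → factor 2.45/1.35 = 1.8148
Step 2: 120 μL brought to 1500 μL → factor 1500/120 = 12.5
Step 3: 30 μL + 0.27 mL = 300 μL total → factor 300/30 = 10
Step 4: 260 μL brought to 23.5 mL → factor 23500/260 = 90.385
Step 5: 0.15 mL brought to 3450 μL → factor 3.45/0.15 = 23
Overall dilution factor = 1.8148 × 12.5 × 10 × 90.385 × 23 = 4.7159 × 10^5
Final = 2.50 mg/mL / 4.7159 × 10^5 = 5.301 × 10^-6 mg/mL = 5.30 ng/mL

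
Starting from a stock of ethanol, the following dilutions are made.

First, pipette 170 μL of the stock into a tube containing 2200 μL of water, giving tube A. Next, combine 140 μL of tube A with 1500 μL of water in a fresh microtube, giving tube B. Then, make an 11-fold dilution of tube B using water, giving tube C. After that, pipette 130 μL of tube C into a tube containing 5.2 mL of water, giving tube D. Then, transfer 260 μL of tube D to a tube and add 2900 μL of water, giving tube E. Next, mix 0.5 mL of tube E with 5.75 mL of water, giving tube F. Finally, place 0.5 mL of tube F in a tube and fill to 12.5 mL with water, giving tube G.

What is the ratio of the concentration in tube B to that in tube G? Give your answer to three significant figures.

1.71 × 10^6

Step 1: 170 μL + 2200 μL = 2370 μL total → factor 2370/170 = 13.941
Step 2: 140 μL + 1500 μL = 1640 μL total → factor 1640/140 = 11.714
Step 3: 11-fold → factor 11
Step 4: 130 μL + 5.2 mL = 5330 μL total → factor 5330/130 = 41
Step 5: 260 μL + 2900 μL = 3160 μL total → factor 3160/260 = 12.154
Step 6: 0.5 mL + 5.75 mL = 6.25 mL total → factor 6.25/0.5 = 12.5
Step 7: 0.5 mL brought to 12.5 mL → factor 12.5/0.5 = 25
Dilution factor to tube B = 163.31; to tube G = 2.7974 × 10^8
[tube B]/[tube G] = (factor to tube G)/(factor to tube B) = 2.7974 × 10^8/163.31 = 1.71 × 10^6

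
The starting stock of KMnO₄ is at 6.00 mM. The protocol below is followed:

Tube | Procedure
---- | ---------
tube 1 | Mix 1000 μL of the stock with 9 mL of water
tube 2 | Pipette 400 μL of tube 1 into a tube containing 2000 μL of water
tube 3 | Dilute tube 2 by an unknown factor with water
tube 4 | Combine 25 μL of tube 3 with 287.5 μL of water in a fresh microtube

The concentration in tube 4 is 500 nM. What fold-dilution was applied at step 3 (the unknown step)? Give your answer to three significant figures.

Step 1: 1000 μL + 9 mL = 10000 μL total → factor 10000/1000 = 10
Step 2: 400 μL + 2000 μL = 2400 μL total → factor 2400/400 = 6
Step 3: unknown factor x
Step 4: 25 μL + 287.5 μL = 312.5 μL total → factor 312.5/25 = 12.5
Product of known-step factors = 750
Overall factor = 6.00 mM / (500 nM) = 12000
x = 12000 / 750 = 16.0

16.0-fold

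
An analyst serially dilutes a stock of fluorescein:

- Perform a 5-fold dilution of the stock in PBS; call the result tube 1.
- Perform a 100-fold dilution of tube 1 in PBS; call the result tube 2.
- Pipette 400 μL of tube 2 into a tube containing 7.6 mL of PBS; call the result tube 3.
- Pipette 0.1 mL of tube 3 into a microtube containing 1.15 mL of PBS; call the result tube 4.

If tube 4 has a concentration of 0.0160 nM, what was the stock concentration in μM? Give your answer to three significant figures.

2.00 μM

Step 1: 5-fold → factor 5
Step 2: 100-fold → factor 100
Step 3: 400 μL + 7.6 mL = 8000 μL total → factor 8000/400 = 20
Step 4: 0.1 mL + 1.15 mL = 1.25 mL total → factor 1.25/0.1 = 12.5
Overall dilution factor = 5 × 100 × 20 × 12.5 = 1.25 × 10^5
Stock = 0.0160 nM × 1.25 × 10^5 = 2000 nM = 2.00 μM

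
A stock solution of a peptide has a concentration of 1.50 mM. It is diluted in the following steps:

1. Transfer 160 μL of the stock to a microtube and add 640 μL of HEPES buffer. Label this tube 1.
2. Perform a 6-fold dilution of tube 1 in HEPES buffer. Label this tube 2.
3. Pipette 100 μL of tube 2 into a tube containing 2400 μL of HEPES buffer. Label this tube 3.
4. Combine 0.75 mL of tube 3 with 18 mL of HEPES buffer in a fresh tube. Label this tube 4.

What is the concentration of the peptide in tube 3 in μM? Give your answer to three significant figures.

Step 1: 160 μL + 640 μL = 800 μL total → factor 800/160 = 5
Step 2: 6-fold → factor 6
Step 3: 100 μL + 2400 μL = 2500 μL total → factor 2500/100 = 25
Dilution factor through tube 3 = 5 × 6 × 25 = 750
[tube 3] = 1.50 mM / 750 = 0.002000 mM = 2.00 μM

2.00 μM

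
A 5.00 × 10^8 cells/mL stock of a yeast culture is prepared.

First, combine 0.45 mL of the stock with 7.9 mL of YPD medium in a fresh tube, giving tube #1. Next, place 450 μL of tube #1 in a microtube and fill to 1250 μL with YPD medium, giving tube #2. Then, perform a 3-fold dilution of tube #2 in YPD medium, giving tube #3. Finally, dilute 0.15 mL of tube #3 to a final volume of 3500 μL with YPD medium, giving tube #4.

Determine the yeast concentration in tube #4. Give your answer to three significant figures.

Step 1: 0.45 mL + 7.9 mL = 8.35 mL total → factor 8.35/0.45 = 18.556
Step 2: 450 μL brought to 1250 μL → factor 1250/450 = 2.7778
Step 3: 3-fold → factor 3
Step 4: 0.15 mL brought to 3500 μL → factor 3.5/0.15 = 23.333
Overall dilution factor = 18.556 × 2.7778 × 3 × 23.333 = 3608
Final = 5.00 × 10^8 cells/mL / 3608 = 1.39 × 10^5 cells/mL

1.39 × 10^5 cells/mL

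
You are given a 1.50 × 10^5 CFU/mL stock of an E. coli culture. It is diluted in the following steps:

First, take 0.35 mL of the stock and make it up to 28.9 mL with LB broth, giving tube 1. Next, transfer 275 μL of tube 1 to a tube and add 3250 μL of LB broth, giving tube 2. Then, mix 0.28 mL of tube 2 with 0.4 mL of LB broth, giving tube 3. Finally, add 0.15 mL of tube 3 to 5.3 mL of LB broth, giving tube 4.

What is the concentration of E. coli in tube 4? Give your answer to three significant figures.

Step 1: 0.35 mL brought to 28.9 mL → factor 28.9/0.35 = 82.571
Step 2: 275 μL + 3250 μL = 3525 μL total → factor 3525/275 = 12.818
Step 3: 0.28 mL + 0.4 mL = 0.68 mL total → factor 0.68/0.28 = 2.4286
Step 4: 0.15 mL + 5.3 mL = 5.45 mL total → factor 5.45/0.15 = 36.333
Overall dilution factor = 82.571 × 12.818 × 2.4286 × 36.333 = 93393
Final = 1.50 × 10^5 CFU/mL / 93393 = 1.61 CFU/mL

1.61 CFU/mL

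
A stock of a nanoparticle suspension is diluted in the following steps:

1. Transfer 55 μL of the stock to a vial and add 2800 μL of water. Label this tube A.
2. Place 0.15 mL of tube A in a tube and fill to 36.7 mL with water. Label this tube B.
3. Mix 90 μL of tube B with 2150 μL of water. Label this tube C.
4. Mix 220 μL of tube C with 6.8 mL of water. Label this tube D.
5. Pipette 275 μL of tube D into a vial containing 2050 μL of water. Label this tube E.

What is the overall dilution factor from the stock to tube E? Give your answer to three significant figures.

8.53 × 10^7

Step 1: 55 μL + 2800 μL = 2855 μL total → factor 2855/55 = 51.909
Step 2: 0.15 mL brought to 36.7 mL → factor 36.7/0.15 = 244.67
Step 3: 90 μL + 2150 μL = 2240 μL total → factor 2240/90 = 24.889
Step 4: 220 μL + 6.8 mL = 7020 μL total → factor 7020/220 = 31.909
Step 5: 275 μL + 2050 μL = 2325 μL total → factor 2325/275 = 8.4545
Overall dilution factor = 51.909 × 244.67 × 24.889 × 31.909 × 8.4545 = 8.5276 × 10^7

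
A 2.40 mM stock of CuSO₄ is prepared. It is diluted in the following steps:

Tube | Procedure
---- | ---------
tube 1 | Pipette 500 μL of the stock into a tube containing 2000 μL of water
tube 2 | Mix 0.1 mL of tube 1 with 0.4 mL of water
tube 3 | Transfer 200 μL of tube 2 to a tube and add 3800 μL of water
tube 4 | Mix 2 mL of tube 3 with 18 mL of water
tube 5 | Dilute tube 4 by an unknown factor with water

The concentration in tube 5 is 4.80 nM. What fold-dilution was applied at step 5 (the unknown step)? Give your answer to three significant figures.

100-fold

Step 1: 500 μL + 2000 μL = 2500 μL total → factor 2500/500 = 5
Step 2: 0.1 mL + 0.4 mL = 0.5 mL total → factor 0.5/0.1 = 5
Step 3: 200 μL + 3800 μL = 4000 μL total → factor 4000/200 = 20
Step 4: 2 mL + 18 mL = 20 mL total → factor 20/2 = 10
Step 5: unknown factor x
Product of known-step factors = 5000
Overall factor = 2.40 mM / (4.80 nM) = 5 × 10^5
x = 5 × 10^5 / 5000 = 100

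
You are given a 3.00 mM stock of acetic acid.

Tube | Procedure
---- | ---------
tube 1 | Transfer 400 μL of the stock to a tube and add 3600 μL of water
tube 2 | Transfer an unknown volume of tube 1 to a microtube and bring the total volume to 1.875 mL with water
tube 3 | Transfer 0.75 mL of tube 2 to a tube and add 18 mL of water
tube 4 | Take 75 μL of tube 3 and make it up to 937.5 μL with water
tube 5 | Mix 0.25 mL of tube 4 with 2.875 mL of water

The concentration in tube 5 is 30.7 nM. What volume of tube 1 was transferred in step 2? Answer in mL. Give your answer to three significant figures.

0.750 mL

Step 1: 400 μL + 3600 μL = 4000 μL total → factor 4000/400 = 10
Step 2: v brought to 1.875 mL → factor = 1.875 mL/v
Step 3: 0.75 mL + 18 mL = 18.75 mL total → factor 18.75/0.75 = 25
Step 4: 75 μL brought to 937.5 μL → factor 937.5/75 = 12.5
Step 5: 0.25 mL + 2.875 mL = 3.125 mL total → factor 3.125/0.25 = 12.5
Product of known-step factors = 39062
Overall factor = 3.00 mM / (30.7 nM) = 97720
Step-2 factor = 97720 / 39062 = 2.5016
v = 1.875 mL / 2.5016 = 0.750 mL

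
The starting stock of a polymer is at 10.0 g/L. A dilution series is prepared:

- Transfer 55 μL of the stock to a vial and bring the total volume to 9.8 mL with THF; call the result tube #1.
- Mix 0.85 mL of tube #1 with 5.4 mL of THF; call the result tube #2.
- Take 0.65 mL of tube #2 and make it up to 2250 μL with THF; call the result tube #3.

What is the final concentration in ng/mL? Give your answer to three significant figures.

Step 1: 55 μL brought to 9.8 mL → factor 9800/55 = 178.18
Step 2: 0.85 mL + 5.4 mL = 6.25 mL total → factor 6.25/0.85 = 7.3529
Step 3: 0.65 mL brought to 2250 μL → factor 2.25/0.65 = 3.4615
Overall dilution factor = 178.18 × 7.3529 × 3.4615 = 4535.2
Final = 10.0 g/L / 4535.2 = 0.002205 g/L = 2.20 × 10^3 ng/mL

2.20 × 10^3 ng/mL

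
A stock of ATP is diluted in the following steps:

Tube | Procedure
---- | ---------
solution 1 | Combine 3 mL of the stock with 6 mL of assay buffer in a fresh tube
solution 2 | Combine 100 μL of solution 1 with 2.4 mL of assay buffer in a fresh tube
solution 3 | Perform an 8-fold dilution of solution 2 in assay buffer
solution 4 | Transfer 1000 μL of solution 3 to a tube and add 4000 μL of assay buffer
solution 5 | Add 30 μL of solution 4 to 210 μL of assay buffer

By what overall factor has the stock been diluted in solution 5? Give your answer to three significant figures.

2.40 × 10^4

Step 1: 3 mL + 6 mL = 9 mL total → factor 9/3 = 3
Step 2: 100 μL + 2.4 mL = 2500 μL total → factor 2500/100 = 25
Step 3: 8-fold → factor 8
Step 4: 1000 μL + 4000 μL = 5000 μL total → factor 5000/1000 = 5
Step 5: 30 μL + 210 μL = 240 μL total → factor 240/30 = 8
Overall dilution factor = 3 × 25 × 8 × 5 × 8 = 24000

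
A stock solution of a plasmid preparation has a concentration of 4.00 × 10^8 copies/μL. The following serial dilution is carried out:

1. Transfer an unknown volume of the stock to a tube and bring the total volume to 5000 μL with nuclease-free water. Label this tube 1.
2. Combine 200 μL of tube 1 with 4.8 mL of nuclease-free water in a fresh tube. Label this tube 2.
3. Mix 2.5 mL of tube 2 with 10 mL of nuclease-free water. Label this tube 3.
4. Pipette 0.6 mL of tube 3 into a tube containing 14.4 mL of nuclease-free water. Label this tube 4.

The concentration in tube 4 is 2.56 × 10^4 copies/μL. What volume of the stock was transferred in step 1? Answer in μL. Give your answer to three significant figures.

1.00 × 10^3 μL

Step 1: v brought to 5000 μL → factor = 5000 μL/v
Step 2: 200 μL + 4.8 mL = 5000 μL total → factor 5000/200 = 25
Step 3: 2.5 mL + 10 mL = 12.5 mL total → factor 12.5/2.5 = 5
Step 4: 0.6 mL + 14.4 mL = 15 mL total → factor 15/0.6 = 25
Product of known-step factors = 3125
Overall factor = 4.00 × 10^8 copies/μL / (2.56 × 10^4 copies/μL) = 15625
Step-1 factor = 15625 / 3125 = 5
v = 5000 μL / 5 = 1.00 × 10^3 μL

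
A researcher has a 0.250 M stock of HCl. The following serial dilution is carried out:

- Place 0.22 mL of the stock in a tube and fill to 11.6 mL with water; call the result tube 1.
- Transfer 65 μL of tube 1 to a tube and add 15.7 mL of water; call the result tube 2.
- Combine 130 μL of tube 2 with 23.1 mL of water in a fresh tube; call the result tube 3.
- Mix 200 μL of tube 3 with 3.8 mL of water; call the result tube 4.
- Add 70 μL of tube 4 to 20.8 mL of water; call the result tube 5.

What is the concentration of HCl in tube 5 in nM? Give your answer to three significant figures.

Step 1: 0.22 mL brought to 11.6 mL → factor 11.6/0.22 = 52.727
Step 2: 65 μL + 15.7 mL = 15765 μL total → factor 15765/65 = 242.54
Step 3: 130 μL + 23.1 mL = 23230 μL total → factor 23230/130 = 178.69
Step 4: 200 μL + 3.8 mL = 4000 μL total → factor 4000/200 = 20
Step 5: 70 μL + 20.8 mL = 20870 μL total → factor 20870/70 = 298.14
Overall dilution factor = 52.727 × 242.54 × 178.69 × 20 × 298.14 = 1.3626 × 10^10
Final = 0.250 M / 1.3626 × 10^10 = 1.835 × 10^-11 M = 0.0183 nM

0.0183 nM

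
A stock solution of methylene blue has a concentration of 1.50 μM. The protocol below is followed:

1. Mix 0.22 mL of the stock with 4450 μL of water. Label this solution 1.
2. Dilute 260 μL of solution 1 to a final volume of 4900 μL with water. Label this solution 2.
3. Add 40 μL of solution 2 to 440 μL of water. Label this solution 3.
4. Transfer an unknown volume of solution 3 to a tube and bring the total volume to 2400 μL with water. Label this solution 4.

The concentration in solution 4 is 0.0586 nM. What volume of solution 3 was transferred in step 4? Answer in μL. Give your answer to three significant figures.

Step 1: 0.22 mL + 4450 μL = 4.67 mL total → factor 4.67/0.22 = 21.227
Step 2: 260 μL brought to 4900 μL → factor 4900/260 = 18.846
Step 3: 40 μL + 440 μL = 480 μL total → factor 480/40 = 12
Step 4: v brought to 2400 μL → factor = 2400 μL/v
Product of known-step factors = 4800.6
Overall factor = 1.50 μM / (0.0586 nM) = 25597
Step-4 factor = 25597 / 4800.6 = 5.3321
v = 2400 μL / 5.3321 = 450 μL

450 μL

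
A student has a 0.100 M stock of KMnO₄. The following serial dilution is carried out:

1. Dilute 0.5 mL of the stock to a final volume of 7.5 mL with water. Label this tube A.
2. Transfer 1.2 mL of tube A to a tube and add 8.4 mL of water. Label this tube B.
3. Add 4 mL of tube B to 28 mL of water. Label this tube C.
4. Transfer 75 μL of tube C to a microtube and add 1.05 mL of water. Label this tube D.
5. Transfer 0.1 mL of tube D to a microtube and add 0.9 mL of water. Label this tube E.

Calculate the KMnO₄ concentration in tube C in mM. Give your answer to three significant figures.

Step 1: 0.5 mL brought to 7.5 mL → factor 7.5/0.5 = 15
Step 2: 1.2 mL + 8.4 mL = 9.6 mL total → factor 9.6/1.2 = 8
Step 3: 4 mL + 28 mL = 32 mL total → factor 32/4 = 8
Dilution factor through tube C = 15 × 8 × 8 = 960
[tube C] = 0.100 M / 960 = 0.0001042 M = 0.104 mM

0.104 mM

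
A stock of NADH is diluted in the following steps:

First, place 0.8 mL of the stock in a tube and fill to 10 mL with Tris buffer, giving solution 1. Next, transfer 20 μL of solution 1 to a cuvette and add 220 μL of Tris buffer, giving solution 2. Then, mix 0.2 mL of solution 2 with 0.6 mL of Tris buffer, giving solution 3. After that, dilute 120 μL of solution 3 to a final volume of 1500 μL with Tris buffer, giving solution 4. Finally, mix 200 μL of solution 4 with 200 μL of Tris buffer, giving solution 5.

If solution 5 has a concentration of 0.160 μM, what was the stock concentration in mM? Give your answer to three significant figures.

2.40 mM

Step 1: 0.8 mL brought to 10 mL → factor 10/0.8 = 12.5
Step 2: 20 μL + 220 μL = 240 μL total → factor 240/20 = 12
Step 3: 0.2 mL + 0.6 mL = 0.8 mL total → factor 0.8/0.2 = 4
Step 4: 120 μL brought to 1500 μL → factor 1500/120 = 12.5
Step 5: 200 μL + 200 μL = 400 μL total → factor 400/200 = 2
Overall dilution factor = 12.5 × 12 × 4 × 12.5 × 2 = 15000
Stock = 0.160 μM × 15000 = 2400 μM = 2.40 mM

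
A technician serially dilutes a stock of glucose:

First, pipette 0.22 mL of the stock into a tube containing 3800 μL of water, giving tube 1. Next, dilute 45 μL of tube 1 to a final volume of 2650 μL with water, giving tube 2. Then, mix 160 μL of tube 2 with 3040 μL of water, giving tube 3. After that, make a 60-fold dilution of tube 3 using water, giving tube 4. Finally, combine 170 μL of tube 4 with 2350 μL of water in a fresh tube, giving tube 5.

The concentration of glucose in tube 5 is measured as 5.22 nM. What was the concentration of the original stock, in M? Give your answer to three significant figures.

0.0999 M

Step 1: 0.22 mL + 3800 μL = 4.02 mL total → factor 4.02/0.22 = 18.273
Step 2: 45 μL brought to 2650 μL → factor 2650/45 = 58.889
Step 3: 160 μL + 3040 μL = 3200 μL total → factor 3200/160 = 20
Step 4: 60-fold → factor 60
Step 5: 170 μL + 2350 μL = 2520 μL total → factor 2520/170 = 14.824
Overall dilution factor = 18.273 × 58.889 × 20 × 60 × 14.824 = 1.9141 × 10^7
Stock = 5.22 nM × 1.9141 × 10^7 = 9.992 × 10^7 nM = 0.0999 M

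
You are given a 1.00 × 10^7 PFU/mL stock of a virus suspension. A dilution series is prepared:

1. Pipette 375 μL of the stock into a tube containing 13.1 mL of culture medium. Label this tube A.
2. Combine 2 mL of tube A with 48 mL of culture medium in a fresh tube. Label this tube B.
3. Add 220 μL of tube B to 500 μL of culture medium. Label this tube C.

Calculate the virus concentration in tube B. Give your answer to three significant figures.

Step 1: 375 μL + 13.1 mL = 13475 μL total → factor 13475/375 = 35.933
Step 2: 2 mL + 48 mL = 50 mL total → factor 50/2 = 25
Dilution factor through tube B = 35.933 × 25 = 898.33
[tube B] = 1.00 × 10^7 PFU/mL / 898.33 = 1.11 × 10^4 PFU/mL

1.11 × 10^4 PFU/mL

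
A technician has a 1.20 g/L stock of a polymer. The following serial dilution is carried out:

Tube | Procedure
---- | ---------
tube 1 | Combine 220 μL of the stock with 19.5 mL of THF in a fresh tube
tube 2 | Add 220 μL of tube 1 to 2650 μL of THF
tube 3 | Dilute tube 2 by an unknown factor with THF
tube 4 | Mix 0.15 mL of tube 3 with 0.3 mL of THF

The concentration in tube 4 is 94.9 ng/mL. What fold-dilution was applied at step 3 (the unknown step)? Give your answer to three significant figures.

Step 1: 220 μL + 19.5 mL = 19720 μL total → factor 19720/220 = 89.636
Step 2: 220 μL + 2650 μL = 2870 μL total → factor 2870/220 = 13.045
Step 3: unknown factor x
Step 4: 0.15 mL + 0.3 mL = 0.45 mL total → factor 0.45/0.15 = 3
Product of known-step factors = 3508
Overall factor = 1.20 g/L / (94.9 ng/mL) = 12645
x = 12645 / 3508 = 3.60

3.60-fold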